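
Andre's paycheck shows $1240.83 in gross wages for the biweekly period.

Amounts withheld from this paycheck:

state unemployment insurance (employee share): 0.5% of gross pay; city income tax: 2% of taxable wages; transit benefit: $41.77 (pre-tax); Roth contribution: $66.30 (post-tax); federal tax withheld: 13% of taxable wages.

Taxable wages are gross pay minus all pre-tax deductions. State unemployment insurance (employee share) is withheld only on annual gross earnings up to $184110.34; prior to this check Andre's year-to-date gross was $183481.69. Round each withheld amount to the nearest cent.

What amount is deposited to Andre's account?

$949.76

Transit benefit: $41.77
Taxable wages = $1240.83 − $41.77 = $1199.06
Federal tax withheld: $1199.06 × 0.13 = $155.88
City income tax: $1199.06 × 0.02 = $23.98
State unemployment insurance (employee share): only $184110.34 − $183481.69 = $628.65 of this check is subject → $628.65 × 0.005 = $3.14
Roth contribution: $66.30
Total deductions = $41.77 + $155.88 + $23.98 + $3.14 + $66.30 = $291.07
Net pay = $1240.83 − $291.07 = $949.76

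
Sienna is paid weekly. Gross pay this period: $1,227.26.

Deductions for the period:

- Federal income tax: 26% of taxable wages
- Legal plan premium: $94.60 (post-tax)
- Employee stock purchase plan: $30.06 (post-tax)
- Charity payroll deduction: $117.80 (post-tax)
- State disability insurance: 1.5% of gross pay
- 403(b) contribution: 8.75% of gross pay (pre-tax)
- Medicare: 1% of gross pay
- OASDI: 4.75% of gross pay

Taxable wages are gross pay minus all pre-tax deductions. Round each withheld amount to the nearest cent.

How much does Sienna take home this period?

$497.27

403(b) contribution: $1,227.26 × 0.0875 = $107.39
Taxable wages = $1,227.26 − $107.39 = $1,119.87
Federal income tax: $1,119.87 × 0.26 = $291.17
Medicare: $1,227.26 × 0.01 = $12.27
OASDI: $1,227.26 × 0.0475 = $58.29
State disability insurance: $1,227.26 × 0.015 = $18.41
Legal plan premium: $94.60
Employee stock purchase plan: $30.06
Charity payroll deduction: $117.80
Total deductions = $107.39 + $291.17 + $12.27 + $58.29 + $18.41 + $94.60 + $30.06 + $117.80 = $729.99
Net pay = $1,227.26 − $729.99 = $497.27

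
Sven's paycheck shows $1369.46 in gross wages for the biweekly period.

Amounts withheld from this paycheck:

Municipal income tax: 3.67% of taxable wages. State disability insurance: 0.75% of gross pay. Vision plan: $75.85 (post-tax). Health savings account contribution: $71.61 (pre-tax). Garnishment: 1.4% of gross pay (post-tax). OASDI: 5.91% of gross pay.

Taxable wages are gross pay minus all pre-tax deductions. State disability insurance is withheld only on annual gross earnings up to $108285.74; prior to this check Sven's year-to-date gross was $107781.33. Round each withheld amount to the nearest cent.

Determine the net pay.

Health savings account contribution: $71.61
Taxable wages = $1369.46 − $71.61 = $1297.85
Municipal income tax: $1297.85 × 0.0367 = $47.63
State disability insurance: only $108285.74 − $107781.33 = $504.41 of this check is subject → $504.41 × 0.0075 = $3.78
OASDI: $1369.46 × 0.0591 = $80.94
Garnishment: $1369.46 × 0.014 = $19.17
Vision plan: $75.85
Total deductions = $71.61 + $47.63 + $3.78 + $80.94 + $19.17 + $75.85 = $298.98
Net pay = $1369.46 − $298.98 = $1070.48

$1070.48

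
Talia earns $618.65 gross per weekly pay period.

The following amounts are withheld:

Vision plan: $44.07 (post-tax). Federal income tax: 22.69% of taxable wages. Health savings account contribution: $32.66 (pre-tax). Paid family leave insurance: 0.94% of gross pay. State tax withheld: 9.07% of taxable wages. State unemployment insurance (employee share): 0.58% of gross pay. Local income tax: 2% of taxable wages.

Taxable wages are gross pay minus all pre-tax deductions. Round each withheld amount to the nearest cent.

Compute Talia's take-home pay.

Health savings account contribution: $32.66
Taxable wages = $618.65 − $32.66 = $585.99
State tax withheld: $585.99 × 0.0907 = $53.15
Local income tax: $585.99 × 0.02 = $11.72
Federal income tax: $585.99 × 0.2269 = $132.96
Paid family leave insurance: $618.65 × 0.0094 = $5.82
State unemployment insurance (employee share): $618.65 × 0.0058 = $3.59
Vision plan: $44.07
Total deductions = $32.66 + $53.15 + $11.72 + $132.96 + $5.82 + $3.59 + $44.07 = $283.97
Net pay = $618.65 − $283.97 = $334.68

$334.68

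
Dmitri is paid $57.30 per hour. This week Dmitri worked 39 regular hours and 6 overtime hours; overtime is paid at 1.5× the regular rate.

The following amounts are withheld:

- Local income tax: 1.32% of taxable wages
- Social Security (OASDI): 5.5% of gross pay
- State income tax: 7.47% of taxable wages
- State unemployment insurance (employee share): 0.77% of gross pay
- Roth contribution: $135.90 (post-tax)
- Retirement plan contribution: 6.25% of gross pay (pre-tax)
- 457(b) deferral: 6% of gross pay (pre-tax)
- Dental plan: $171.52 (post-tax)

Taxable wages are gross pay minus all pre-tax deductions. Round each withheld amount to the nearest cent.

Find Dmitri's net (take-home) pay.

$1,721.46

Regular pay: 39 × $57.30 = $2,234.70
Overtime pay: 6 × $57.30 × 1.5 = $515.70
Gross pay = $2,234.70 + $515.70 = $2,750.40
457(b) deferral: $2,750.40 × 0.06 = $165.02
Retirement plan contribution: $2,750.40 × 0.0625 = $171.90
Pre-tax total = $165.02 + $171.90 = $336.92
Taxable wages = $2,750.40 − $336.92 = $2,413.48
Local income tax: $2,413.48 × 0.0132 = $31.86
State income tax: $2,413.48 × 0.0747 = $180.29
State unemployment insurance (employee share): $2,750.40 × 0.0077 = $21.18
Social Security (OASDI): $2,750.40 × 0.055 = $151.27
Dental plan: $171.52
Roth contribution: $135.90
Total deductions = $165.02 + $171.90 + $31.86 + $180.29 + $21.18 + $151.27 + $171.52 + $135.90 = $1,028.94
Net pay = $2,750.40 − $1,028.94 = $1,721.46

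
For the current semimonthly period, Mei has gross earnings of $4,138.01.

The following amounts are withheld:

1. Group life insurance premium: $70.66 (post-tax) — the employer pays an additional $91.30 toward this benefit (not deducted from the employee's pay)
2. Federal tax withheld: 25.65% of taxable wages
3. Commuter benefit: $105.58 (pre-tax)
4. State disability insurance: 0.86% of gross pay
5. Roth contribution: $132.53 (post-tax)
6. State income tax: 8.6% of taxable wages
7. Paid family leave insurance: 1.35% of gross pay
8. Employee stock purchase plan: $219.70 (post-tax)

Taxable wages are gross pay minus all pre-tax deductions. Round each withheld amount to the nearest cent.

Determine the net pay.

$2,136.98

Commuter benefit: $105.58
Taxable wages = $4,138.01 − $105.58 = $4,032.43
State income tax: $4,032.43 × 0.086 = $346.79
Federal tax withheld: $4,032.43 × 0.2565 = $1,034.32
Paid family leave insurance: $4,138.01 × 0.0135 = $55.86
State disability insurance: $4,138.01 × 0.0086 = $35.59
Group life insurance premium: $70.66
Roth contribution: $132.53
Employee stock purchase plan: $219.70
(Employer's $91.30 toward group life insurance premium is not withheld from the employee.)
Total deductions = $105.58 + $346.79 + $1,034.32 + $55.86 + $35.59 + $70.66 + $132.53 + $219.70 = $2,001.03
Net pay = $4,138.01 − $2,001.03 = $2,136.98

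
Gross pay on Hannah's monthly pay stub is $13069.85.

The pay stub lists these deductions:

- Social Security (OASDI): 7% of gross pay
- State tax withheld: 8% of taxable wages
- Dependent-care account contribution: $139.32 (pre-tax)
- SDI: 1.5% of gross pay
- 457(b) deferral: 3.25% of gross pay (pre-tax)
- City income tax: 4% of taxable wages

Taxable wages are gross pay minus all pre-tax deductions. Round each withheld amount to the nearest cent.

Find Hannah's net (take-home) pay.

$9894.13

Dependent-care account contribution: $139.32
457(b) deferral: $13069.85 × 0.0325 = $424.77
Pre-tax total = $139.32 + $424.77 = $564.09
Taxable wages = $13069.85 − $564.09 = $12505.76
State tax withheld: $12505.76 × 0.08 = $1000.46
City income tax: $12505.76 × 0.04 = $500.23
Social Security (OASDI): $13069.85 × 0.07 = $914.89
SDI: $13069.85 × 0.015 = $196.05
Total deductions = $139.32 + $424.77 + $1000.46 + $500.23 + $914.89 + $196.05 = $3175.72
Net pay = $13069.85 − $3175.72 = $9894.13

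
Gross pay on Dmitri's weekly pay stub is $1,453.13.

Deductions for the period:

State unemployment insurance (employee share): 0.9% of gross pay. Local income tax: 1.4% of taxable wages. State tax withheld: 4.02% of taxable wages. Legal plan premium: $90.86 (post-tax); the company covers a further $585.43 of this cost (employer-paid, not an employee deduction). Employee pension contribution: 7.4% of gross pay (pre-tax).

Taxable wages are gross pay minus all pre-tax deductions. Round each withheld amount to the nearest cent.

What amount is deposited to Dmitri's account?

$1,168.73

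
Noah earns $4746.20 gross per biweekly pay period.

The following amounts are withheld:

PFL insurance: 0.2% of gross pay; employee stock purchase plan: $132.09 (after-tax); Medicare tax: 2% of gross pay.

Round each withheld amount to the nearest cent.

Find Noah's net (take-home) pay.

PFL insurance: $4746.20 × 0.002 = $9.49
Medicare tax: $4746.20 × 0.02 = $94.92
Employee stock purchase plan: $132.09
Total deductions = $9.49 + $94.92 + $132.09 = $236.50
Net pay = $4746.20 − $236.50 = $4509.70

$4509.70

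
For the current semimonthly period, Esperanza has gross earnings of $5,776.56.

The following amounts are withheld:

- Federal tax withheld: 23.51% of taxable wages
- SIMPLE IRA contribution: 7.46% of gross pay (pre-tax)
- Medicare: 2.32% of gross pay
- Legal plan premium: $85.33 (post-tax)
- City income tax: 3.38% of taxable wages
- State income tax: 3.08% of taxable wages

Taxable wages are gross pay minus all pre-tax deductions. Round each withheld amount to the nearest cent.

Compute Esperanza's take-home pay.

SIMPLE IRA contribution: $5,776.56 × 0.0746 = $430.93
Taxable wages = $5,776.56 − $430.93 = $5,345.63
Federal tax withheld: $5,345.63 × 0.2351 = $1,256.76
State income tax: $5,345.63 × 0.0308 = $164.65
City income tax: $5,345.63 × 0.0338 = $180.68
Medicare: $5,776.56 × 0.0232 = $134.02
Legal plan premium: $85.33
Total deductions = $430.93 + $1,256.76 + $164.65 + $180.68 + $134.02 + $85.33 = $2,252.37
Net pay = $5,776.56 − $2,252.37 = $3,524.19

$3,524.19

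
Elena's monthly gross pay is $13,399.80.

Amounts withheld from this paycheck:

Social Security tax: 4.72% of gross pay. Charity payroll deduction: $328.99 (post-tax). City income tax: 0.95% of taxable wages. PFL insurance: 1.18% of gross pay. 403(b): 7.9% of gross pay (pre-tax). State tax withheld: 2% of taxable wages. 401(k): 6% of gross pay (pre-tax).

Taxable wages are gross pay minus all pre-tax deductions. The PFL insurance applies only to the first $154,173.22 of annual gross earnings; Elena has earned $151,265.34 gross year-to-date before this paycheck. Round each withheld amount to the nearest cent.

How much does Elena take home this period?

403(b): $13,399.80 × 0.079 = $1,058.58
401(k): $13,399.80 × 0.06 = $803.99
Pre-tax total = $1,058.58 + $803.99 = $1,862.57
Taxable wages = $13,399.80 − $1,862.57 = $11,537.23
City income tax: $11,537.23 × 0.0095 = $109.60
State tax withheld: $11,537.23 × 0.02 = $230.74
Social Security tax: $13,399.80 × 0.0472 = $632.47
PFL insurance: only $154,173.22 − $151,265.34 = $2,907.88 of this check is subject → $2,907.88 × 0.0118 = $34.31
Charity payroll deduction: $328.99
Total deductions = $1,058.58 + $803.99 + $109.60 + $230.74 + $632.47 + $34.31 + $328.99 = $3,198.68
Net pay = $13,399.80 − $3,198.68 = $10,201.12

$10,201.12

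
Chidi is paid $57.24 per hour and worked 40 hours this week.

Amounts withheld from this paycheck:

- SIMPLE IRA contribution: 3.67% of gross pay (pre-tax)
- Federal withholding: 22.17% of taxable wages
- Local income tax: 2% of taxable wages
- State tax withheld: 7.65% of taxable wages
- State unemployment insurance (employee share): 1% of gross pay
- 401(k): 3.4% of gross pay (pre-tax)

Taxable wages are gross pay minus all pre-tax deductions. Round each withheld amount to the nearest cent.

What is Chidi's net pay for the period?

Gross pay: 40 × $57.24 = $2289.60
SIMPLE IRA contribution: $2289.60 × 0.0367 = $84.03
401(k): $2289.60 × 0.034 = $77.85
Pre-tax total = $84.03 + $77.85 = $161.88
Taxable wages = $2289.60 − $161.88 = $2127.72
Federal withholding: $2127.72 × 0.2217 = $471.72
State tax withheld: $2127.72 × 0.0765 = $162.77
Local income tax: $2127.72 × 0.02 = $42.55
State unemployment insurance (employee share): $2289.60 × 0.01 = $22.90
Total deductions = $84.03 + $77.85 + $471.72 + $162.77 + $42.55 + $22.90 = $861.82
Net pay = $2289.60 − $861.82 = $1427.78

$1427.78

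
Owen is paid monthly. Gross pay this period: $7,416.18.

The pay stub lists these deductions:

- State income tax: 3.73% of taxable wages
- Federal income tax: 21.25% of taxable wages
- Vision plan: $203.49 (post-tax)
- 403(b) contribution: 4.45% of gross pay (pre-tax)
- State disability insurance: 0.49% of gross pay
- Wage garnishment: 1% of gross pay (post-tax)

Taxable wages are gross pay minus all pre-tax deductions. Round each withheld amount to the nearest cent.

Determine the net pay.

$5,002.05

403(b) contribution: $7,416.18 × 0.0445 = $330.02
Taxable wages = $7,416.18 − $330.02 = $7,086.16
State income tax: $7,086.16 × 0.0373 = $264.31
Federal income tax: $7,086.16 × 0.2125 = $1,505.81
State disability insurance: $7,416.18 × 0.0049 = $36.34
Vision plan: $203.49
Wage garnishment: $7,416.18 × 0.01 = $74.16
Total deductions = $330.02 + $264.31 + $1,505.81 + $36.34 + $203.49 + $74.16 = $2,414.13
Net pay = $7,416.18 − $2,414.13 = $5,002.05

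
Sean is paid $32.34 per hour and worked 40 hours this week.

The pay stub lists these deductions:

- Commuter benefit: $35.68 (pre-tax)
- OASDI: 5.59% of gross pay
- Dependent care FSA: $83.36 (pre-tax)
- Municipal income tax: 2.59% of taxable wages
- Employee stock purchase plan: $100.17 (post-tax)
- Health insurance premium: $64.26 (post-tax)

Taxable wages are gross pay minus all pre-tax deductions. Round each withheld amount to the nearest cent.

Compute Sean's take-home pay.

$907.40

Gross pay: 40 × $32.34 = $1,293.60
Commuter benefit: $35.68
Dependent care FSA: $83.36
Pre-tax total = $35.68 + $83.36 = $119.04
Taxable wages = $1,293.60 − $119.04 = $1,174.56
Municipal income tax: $1,174.56 × 0.0259 = $30.42
OASDI: $1,293.60 × 0.0559 = $72.31
Employee stock purchase plan: $100.17
Health insurance premium: $64.26
Total deductions = $35.68 + $83.36 + $30.42 + $72.31 + $100.17 + $64.26 = $386.20
Net pay = $1,293.60 − $386.20 = $907.40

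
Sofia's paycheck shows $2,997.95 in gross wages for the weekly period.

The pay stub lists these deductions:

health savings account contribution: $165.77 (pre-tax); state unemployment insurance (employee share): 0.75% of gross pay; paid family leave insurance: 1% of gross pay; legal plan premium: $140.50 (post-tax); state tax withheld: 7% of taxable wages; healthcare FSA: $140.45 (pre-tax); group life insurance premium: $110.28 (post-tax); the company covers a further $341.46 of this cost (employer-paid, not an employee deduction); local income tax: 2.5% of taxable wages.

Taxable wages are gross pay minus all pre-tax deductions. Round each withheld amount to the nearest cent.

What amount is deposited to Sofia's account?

Health savings account contribution: $165.77
Healthcare FSA: $140.45
Pre-tax total = $165.77 + $140.45 = $306.22
Taxable wages = $2,997.95 − $306.22 = $2,691.73
State tax withheld: $2,691.73 × 0.07 = $188.42
Local income tax: $2,691.73 × 0.025 = $67.29
State unemployment insurance (employee share): $2,997.95 × 0.0075 = $22.48
Paid family leave insurance: $2,997.95 × 0.01 = $29.98
Legal plan premium: $140.50
Group life insurance premium: $110.28
(Employer's $341.46 toward group life insurance premium is not withheld from the employee.)
Total deductions = $165.77 + $140.45 + $188.42 + $67.29 + $22.48 + $29.98 + $140.50 + $110.28 = $865.17
Net pay = $2,997.95 − $865.17 = $2,132.78

$2,132.78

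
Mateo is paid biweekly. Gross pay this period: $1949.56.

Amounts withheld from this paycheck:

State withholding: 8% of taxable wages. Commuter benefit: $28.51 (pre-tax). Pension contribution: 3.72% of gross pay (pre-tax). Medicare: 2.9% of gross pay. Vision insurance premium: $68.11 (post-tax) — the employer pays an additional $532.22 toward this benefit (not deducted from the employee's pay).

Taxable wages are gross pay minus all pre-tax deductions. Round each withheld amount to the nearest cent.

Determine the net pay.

Commuter benefit: $28.51
Pension contribution: $1949.56 × 0.0372 = $72.52
Pre-tax total = $28.51 + $72.52 = $101.03
Taxable wages = $1949.56 − $101.03 = $1848.53
State withholding: $1848.53 × 0.08 = $147.88
Medicare: $1949.56 × 0.029 = $56.54
Vision insurance premium: $68.11
(Employer's $532.22 toward vision insurance premium is not withheld from the employee.)
Total deductions = $28.51 + $72.52 + $147.88 + $56.54 + $68.11 = $373.56
Net pay = $1949.56 − $373.56 = $1576.00

$1576.00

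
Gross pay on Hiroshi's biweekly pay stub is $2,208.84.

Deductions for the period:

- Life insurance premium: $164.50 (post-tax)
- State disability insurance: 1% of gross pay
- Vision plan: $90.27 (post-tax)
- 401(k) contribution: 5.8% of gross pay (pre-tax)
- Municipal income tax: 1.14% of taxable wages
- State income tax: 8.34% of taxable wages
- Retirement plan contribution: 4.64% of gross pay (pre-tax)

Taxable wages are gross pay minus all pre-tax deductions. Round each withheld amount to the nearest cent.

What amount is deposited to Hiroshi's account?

Retirement plan contribution: $2,208.84 × 0.0464 = $102.49
401(k) contribution: $2,208.84 × 0.058 = $128.11
Pre-tax total = $102.49 + $128.11 = $230.60
Taxable wages = $2,208.84 − $230.60 = $1,978.24
Municipal income tax: $1,978.24 × 0.0114 = $22.55
State income tax: $1,978.24 × 0.0834 = $164.99
State disability insurance: $2,208.84 × 0.01 = $22.09
Vision plan: $90.27
Life insurance premium: $164.50
Total deductions = $102.49 + $128.11 + $22.55 + $164.99 + $22.09 + $90.27 + $164.50 = $695.00
Net pay = $2,208.84 − $695.00 = $1,513.84

$1,513.84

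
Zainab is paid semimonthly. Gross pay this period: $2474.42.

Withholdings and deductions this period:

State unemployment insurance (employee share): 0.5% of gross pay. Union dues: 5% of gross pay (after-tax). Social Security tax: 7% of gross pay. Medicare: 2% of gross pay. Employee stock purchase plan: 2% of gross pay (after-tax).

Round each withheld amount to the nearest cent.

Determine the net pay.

State unemployment insurance (employee share): $2474.42 × 0.005 = $12.37
Social Security tax: $2474.42 × 0.07 = $173.21
Medicare: $2474.42 × 0.02 = $49.49
Union dues: $2474.42 × 0.05 = $123.72
Employee stock purchase plan: $2474.42 × 0.02 = $49.49
Total deductions = $12.37 + $173.21 + $49.49 + $123.72 + $49.49 = $408.28
Net pay = $2474.42 − $408.28 = $2066.14

$2066.14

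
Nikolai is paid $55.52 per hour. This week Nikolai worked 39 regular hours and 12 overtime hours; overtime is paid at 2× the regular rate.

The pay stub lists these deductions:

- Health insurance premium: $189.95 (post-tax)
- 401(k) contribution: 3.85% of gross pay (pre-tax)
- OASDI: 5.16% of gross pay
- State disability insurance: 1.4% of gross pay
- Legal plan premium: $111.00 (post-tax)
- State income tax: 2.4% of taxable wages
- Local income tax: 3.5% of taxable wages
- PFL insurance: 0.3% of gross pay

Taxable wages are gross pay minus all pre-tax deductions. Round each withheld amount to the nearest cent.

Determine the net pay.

$2,623.79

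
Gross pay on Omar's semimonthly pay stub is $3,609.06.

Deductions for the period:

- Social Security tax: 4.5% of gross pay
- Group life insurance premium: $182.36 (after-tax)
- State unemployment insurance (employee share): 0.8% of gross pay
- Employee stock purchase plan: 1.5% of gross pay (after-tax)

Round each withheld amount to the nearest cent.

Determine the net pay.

$3,181.28

Social Security tax: $3,609.06 × 0.045 = $162.41
State unemployment insurance (employee share): $3,609.06 × 0.008 = $28.87
Group life insurance premium: $182.36
Employee stock purchase plan: $3,609.06 × 0.015 = $54.14
Total deductions = $162.41 + $28.87 + $182.36 + $54.14 = $427.78
Net pay = $3,609.06 − $427.78 = $3,181.28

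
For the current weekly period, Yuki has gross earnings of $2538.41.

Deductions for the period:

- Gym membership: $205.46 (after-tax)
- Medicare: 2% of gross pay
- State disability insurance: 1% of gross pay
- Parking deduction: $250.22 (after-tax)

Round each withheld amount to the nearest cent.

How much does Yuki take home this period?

Medicare: $2538.41 × 0.02 = $50.77
State disability insurance: $2538.41 × 0.01 = $25.38
Gym membership: $205.46
Parking deduction: $250.22
Total deductions = $50.77 + $25.38 + $205.46 + $250.22 = $531.83
Net pay = $2538.41 − $531.83 = $2006.58

$2006.58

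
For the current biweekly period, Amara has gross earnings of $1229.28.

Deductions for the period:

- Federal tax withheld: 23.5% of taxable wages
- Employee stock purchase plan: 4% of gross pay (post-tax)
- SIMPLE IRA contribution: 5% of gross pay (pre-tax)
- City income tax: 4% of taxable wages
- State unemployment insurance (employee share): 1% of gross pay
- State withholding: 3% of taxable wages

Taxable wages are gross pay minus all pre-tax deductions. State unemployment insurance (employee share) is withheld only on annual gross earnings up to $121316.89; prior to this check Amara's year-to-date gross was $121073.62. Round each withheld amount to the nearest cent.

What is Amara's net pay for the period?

$760.04

SIMPLE IRA contribution: $1229.28 × 0.05 = $61.46
Taxable wages = $1229.28 − $61.46 = $1167.82
State withholding: $1167.82 × 0.03 = $35.03
City income tax: $1167.82 × 0.04 = $46.71
Federal tax withheld: $1167.82 × 0.235 = $274.44
State unemployment insurance (employee share): only $121316.89 − $121073.62 = $243.27 of this check is subject → $243.27 × 0.01 = $2.43
Employee stock purchase plan: $1229.28 × 0.04 = $49.17
Total deductions = $61.46 + $35.03 + $46.71 + $274.44 + $2.43 + $49.17 = $469.24
Net pay = $1229.28 − $469.24 = $760.04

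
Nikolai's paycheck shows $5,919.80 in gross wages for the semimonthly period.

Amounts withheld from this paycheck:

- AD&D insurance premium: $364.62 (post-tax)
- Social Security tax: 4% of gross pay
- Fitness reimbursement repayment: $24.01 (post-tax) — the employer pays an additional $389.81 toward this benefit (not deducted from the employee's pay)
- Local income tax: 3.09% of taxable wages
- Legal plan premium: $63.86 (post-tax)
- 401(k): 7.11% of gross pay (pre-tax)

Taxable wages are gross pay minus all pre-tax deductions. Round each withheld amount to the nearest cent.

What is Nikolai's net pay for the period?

401(k): $5,919.80 × 0.0711 = $420.90
Taxable wages = $5,919.80 − $420.90 = $5,498.90
Local income tax: $5,498.90 × 0.0309 = $169.92
Social Security tax: $5,919.80 × 0.04 = $236.79
Fitness reimbursement repayment: $24.01
Legal plan premium: $63.86
AD&D insurance premium: $364.62
(Employer's $389.81 toward fitness reimbursement repayment is not withheld from the employee.)
Total deductions = $420.90 + $169.92 + $236.79 + $24.01 + $63.86 + $364.62 = $1,280.10
Net pay = $5,919.80 − $1,280.10 = $4,639.70

$4,639.70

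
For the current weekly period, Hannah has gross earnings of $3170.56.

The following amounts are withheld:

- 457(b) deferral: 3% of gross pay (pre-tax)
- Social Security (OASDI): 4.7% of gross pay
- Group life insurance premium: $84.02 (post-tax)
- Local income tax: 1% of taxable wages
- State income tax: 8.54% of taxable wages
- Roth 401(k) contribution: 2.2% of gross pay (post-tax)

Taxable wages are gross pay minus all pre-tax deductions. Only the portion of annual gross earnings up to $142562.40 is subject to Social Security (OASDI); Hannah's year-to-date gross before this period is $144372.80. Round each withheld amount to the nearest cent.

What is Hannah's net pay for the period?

457(b) deferral: $3170.56 × 0.03 = $95.12
Taxable wages = $3170.56 − $95.12 = $3075.44
State income tax: $3075.44 × 0.0854 = $262.64
Local income tax: $3075.44 × 0.01 = $30.75
Social Security (OASDI): annual cap $142562.40 already reached (YTD $144372.80), so $0.00
Group life insurance premium: $84.02
Roth 401(k) contribution: $3170.56 × 0.022 = $69.75
Total deductions = $95.12 + $262.64 + $30.75 + $0.00 + $84.02 + $69.75 = $542.28
Net pay = $3170.56 − $542.28 = $2628.28

$2628.28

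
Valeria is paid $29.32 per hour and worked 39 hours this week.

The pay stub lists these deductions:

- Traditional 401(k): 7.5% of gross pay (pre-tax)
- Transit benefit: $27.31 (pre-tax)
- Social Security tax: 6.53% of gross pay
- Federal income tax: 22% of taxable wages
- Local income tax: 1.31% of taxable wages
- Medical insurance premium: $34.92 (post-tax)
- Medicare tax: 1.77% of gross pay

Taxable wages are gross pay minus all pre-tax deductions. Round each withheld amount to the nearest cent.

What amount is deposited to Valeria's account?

Gross pay: 39 × $29.32 = $1,143.48
Transit benefit: $27.31
Traditional 401(k): $1,143.48 × 0.075 = $85.76
Pre-tax total = $27.31 + $85.76 = $113.07
Taxable wages = $1,143.48 − $113.07 = $1,030.41
Local income tax: $1,030.41 × 0.0131 = $13.50
Federal income tax: $1,030.41 × 0.22 = $226.69
Medicare tax: $1,143.48 × 0.0177 = $20.24
Social Security tax: $1,143.48 × 0.0653 = $74.67
Medical insurance premium: $34.92
Total deductions = $27.31 + $85.76 + $13.50 + $226.69 + $20.24 + $74.67 + $34.92 = $483.09
Net pay = $1,143.48 − $483.09 = $660.39

$660.39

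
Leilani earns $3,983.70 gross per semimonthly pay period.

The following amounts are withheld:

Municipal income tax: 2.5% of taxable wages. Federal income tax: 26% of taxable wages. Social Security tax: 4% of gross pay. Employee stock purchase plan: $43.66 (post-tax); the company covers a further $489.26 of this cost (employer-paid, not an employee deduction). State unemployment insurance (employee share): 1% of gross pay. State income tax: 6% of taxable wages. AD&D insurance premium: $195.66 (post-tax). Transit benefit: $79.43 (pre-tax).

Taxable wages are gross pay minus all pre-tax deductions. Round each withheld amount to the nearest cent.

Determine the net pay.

$2,118.78

Transit benefit: $79.43
Taxable wages = $3,983.70 − $79.43 = $3,904.27
State income tax: $3,904.27 × 0.06 = $234.26
Federal income tax: $3,904.27 × 0.26 = $1,015.11
Municipal income tax: $3,904.27 × 0.025 = $97.61
State unemployment insurance (employee share): $3,983.70 × 0.01 = $39.84
Social Security tax: $3,983.70 × 0.04 = $159.35
AD&D insurance premium: $195.66
Employee stock purchase plan: $43.66
(Employer's $489.26 toward employee stock purchase plan is not withheld from the employee.)
Total deductions = $79.43 + $234.26 + $1,015.11 + $97.61 + $39.84 + $159.35 + $195.66 + $43.66 = $1,864.92
Net pay = $3,983.70 − $1,864.92 = $2,118.78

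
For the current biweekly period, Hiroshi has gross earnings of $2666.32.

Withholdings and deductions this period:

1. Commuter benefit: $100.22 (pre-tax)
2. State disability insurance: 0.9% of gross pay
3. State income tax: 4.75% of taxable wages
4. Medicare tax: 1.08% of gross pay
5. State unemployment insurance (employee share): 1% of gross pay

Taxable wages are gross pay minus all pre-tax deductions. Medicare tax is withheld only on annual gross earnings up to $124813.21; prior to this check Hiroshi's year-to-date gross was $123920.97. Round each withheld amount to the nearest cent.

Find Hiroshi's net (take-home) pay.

Commuter benefit: $100.22
Taxable wages = $2666.32 − $100.22 = $2566.10
State income tax: $2566.10 × 0.0475 = $121.89
State unemployment insurance (employee share): $2666.32 × 0.01 = $26.66
State disability insurance: $2666.32 × 0.009 = $24.00
Medicare tax: only $124813.21 − $123920.97 = $892.24 of this check is subject → $892.24 × 0.0108 = $9.64
Total deductions = $100.22 + $121.89 + $26.66 + $24.00 + $9.64 = $282.41
Net pay = $2666.32 − $282.41 = $2383.91

$2383.91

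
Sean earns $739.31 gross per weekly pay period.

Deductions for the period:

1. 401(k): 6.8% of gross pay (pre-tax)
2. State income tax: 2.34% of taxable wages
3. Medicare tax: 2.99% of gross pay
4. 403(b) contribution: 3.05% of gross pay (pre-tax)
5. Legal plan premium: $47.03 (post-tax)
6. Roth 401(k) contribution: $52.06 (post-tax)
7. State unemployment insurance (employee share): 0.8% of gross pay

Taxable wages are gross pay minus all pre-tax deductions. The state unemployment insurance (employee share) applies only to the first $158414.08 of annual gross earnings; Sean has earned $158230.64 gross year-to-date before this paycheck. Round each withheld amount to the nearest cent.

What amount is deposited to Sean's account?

$528.22

403(b) contribution: $739.31 × 0.0305 = $22.55
401(k): $739.31 × 0.068 = $50.27
Pre-tax total = $22.55 + $50.27 = $72.82
Taxable wages = $739.31 − $72.82 = $666.49
State income tax: $666.49 × 0.0234 = $15.60
Medicare tax: $739.31 × 0.0299 = $22.11
State unemployment insurance (employee share): only $158414.08 − $158230.64 = $183.44 of this check is subject → $183.44 × 0.008 = $1.47
Legal plan premium: $47.03
Roth 401(k) contribution: $52.06
Total deductions = $22.55 + $50.27 + $15.60 + $22.11 + $1.47 + $47.03 + $52.06 = $211.09
Net pay = $739.31 − $211.09 = $528.22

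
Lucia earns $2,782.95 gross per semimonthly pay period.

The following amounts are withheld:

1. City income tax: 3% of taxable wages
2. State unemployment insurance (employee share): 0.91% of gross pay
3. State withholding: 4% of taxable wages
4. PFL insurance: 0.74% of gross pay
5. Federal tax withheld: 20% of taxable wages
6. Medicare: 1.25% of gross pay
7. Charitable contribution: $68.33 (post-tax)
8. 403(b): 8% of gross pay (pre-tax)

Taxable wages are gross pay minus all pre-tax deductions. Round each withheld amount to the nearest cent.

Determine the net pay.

$1,720.00

403(b): $2,782.95 × 0.08 = $222.64
Taxable wages = $2,782.95 − $222.64 = $2,560.31
Federal tax withheld: $2,560.31 × 0.2 = $512.06
City income tax: $2,560.31 × 0.03 = $76.81
State withholding: $2,560.31 × 0.04 = $102.41
PFL insurance: $2,782.95 × 0.0074 = $20.59
Medicare: $2,782.95 × 0.0125 = $34.79
State unemployment insurance (employee share): $2,782.95 × 0.0091 = $25.32
Charitable contribution: $68.33
Total deductions = $222.64 + $512.06 + $76.81 + $102.41 + $20.59 + $34.79 + $25.32 + $68.33 = $1,062.95
Net pay = $2,782.95 − $1,062.95 = $1,720.00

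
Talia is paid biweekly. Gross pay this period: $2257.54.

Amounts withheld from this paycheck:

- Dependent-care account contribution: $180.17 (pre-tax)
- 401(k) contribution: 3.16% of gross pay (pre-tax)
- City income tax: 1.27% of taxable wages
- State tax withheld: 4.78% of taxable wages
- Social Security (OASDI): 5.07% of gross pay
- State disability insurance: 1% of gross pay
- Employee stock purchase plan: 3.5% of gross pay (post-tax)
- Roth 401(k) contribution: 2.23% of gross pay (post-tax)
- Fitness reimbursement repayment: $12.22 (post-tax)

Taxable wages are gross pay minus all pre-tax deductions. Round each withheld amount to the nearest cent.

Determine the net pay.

Dependent-care account contribution: $180.17
401(k) contribution: $2257.54 × 0.0316 = $71.34
Pre-tax total = $180.17 + $71.34 = $251.51
Taxable wages = $2257.54 − $251.51 = $2006.03
State tax withheld: $2006.03 × 0.0478 = $95.89
City income tax: $2006.03 × 0.0127 = $25.48
Social Security (OASDI): $2257.54 × 0.0507 = $114.46
State disability insurance: $2257.54 × 0.01 = $22.58
Roth 401(k) contribution: $2257.54 × 0.0223 = $50.34
Employee stock purchase plan: $2257.54 × 0.035 = $79.01
Fitness reimbursement repayment: $12.22
Total deductions = $180.17 + $71.34 + $95.89 + $25.48 + $114.46 + $22.58 + $50.34 + $79.01 + $12.22 = $651.49
Net pay = $2257.54 − $651.49 = $1606.05

$1606.05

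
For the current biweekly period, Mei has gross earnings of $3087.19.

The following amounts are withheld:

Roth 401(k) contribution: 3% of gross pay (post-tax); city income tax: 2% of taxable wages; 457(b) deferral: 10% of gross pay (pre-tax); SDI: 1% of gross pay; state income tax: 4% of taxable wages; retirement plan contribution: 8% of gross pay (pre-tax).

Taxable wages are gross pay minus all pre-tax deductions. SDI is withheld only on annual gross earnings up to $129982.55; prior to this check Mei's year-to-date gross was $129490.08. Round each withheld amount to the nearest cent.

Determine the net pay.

$2282.06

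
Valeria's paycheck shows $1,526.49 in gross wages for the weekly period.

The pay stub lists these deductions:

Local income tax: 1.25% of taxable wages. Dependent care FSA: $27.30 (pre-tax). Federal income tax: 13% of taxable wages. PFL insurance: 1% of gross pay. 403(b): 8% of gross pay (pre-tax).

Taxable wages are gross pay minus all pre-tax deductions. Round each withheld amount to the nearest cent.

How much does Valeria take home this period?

$1,165.58

Dependent care FSA: $27.30
403(b): $1,526.49 × 0.08 = $122.12
Pre-tax total = $27.30 + $122.12 = $149.42
Taxable wages = $1,526.49 − $149.42 = $1,377.07
Federal income tax: $1,377.07 × 0.13 = $179.02
Local income tax: $1,377.07 × 0.0125 = $17.21
PFL insurance: $1,526.49 × 0.01 = $15.26
Total deductions = $27.30 + $122.12 + $179.02 + $17.21 + $15.26 = $360.91
Net pay = $1,526.49 − $360.91 = $1,165.58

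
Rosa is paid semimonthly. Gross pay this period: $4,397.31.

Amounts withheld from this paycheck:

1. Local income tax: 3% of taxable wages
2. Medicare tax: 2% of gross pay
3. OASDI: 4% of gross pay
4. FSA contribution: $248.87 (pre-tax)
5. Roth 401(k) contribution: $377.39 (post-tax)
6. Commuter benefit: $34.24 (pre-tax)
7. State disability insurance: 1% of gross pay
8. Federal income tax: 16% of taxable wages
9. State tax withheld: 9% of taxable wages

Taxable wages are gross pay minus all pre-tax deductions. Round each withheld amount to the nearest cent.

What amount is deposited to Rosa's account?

FSA contribution: $248.87
Commuter benefit: $34.24
Pre-tax total = $248.87 + $34.24 = $283.11
Taxable wages = $4,397.31 − $283.11 = $4,114.20
State tax withheld: $4,114.20 × 0.09 = $370.28
Federal income tax: $4,114.20 × 0.16 = $658.27
Local income tax: $4,114.20 × 0.03 = $123.43
Medicare tax: $4,397.31 × 0.02 = $87.95
State disability insurance: $4,397.31 × 0.01 = $43.97
OASDI: $4,397.31 × 0.04 = $175.89
Roth 401(k) contribution: $377.39
Total deductions = $248.87 + $34.24 + $370.28 + $658.27 + $123.43 + $87.95 + $43.97 + $175.89 + $377.39 = $2,120.29
Net pay = $4,397.31 − $2,120.29 = $2,277.02

$2,277.02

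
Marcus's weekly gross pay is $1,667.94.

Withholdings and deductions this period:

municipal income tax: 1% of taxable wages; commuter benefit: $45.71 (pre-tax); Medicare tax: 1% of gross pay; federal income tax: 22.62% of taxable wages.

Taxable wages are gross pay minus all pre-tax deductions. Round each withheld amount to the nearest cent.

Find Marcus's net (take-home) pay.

Commuter benefit: $45.71
Taxable wages = $1,667.94 − $45.71 = $1,622.23
Federal income tax: $1,622.23 × 0.2262 = $366.95
Municipal income tax: $1,622.23 × 0.01 = $16.22
Medicare tax: $1,667.94 × 0.01 = $16.68
Total deductions = $45.71 + $366.95 + $16.22 + $16.68 = $445.56
Net pay = $1,667.94 − $445.56 = $1,222.38

$1,222.38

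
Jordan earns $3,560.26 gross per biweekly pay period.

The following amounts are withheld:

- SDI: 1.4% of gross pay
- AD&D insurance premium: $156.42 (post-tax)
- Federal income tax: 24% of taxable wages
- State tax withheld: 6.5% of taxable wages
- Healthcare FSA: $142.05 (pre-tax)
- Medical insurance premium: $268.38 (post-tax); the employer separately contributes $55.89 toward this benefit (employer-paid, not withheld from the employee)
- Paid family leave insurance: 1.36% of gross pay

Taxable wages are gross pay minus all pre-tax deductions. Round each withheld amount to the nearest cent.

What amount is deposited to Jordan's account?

Healthcare FSA: $142.05
Taxable wages = $3,560.26 − $142.05 = $3,418.21
Federal income tax: $3,418.21 × 0.24 = $820.37
State tax withheld: $3,418.21 × 0.065 = $222.18
SDI: $3,560.26 × 0.014 = $49.84
Paid family leave insurance: $3,560.26 × 0.0136 = $48.42
AD&D insurance premium: $156.42
Medical insurance premium: $268.38
(Employer's $55.89 toward medical insurance premium is not withheld from the employee.)
Total deductions = $142.05 + $820.37 + $222.18 + $49.84 + $48.42 + $156.42 + $268.38 = $1,707.66
Net pay = $3,560.26 − $1,707.66 = $1,852.60

$1,852.60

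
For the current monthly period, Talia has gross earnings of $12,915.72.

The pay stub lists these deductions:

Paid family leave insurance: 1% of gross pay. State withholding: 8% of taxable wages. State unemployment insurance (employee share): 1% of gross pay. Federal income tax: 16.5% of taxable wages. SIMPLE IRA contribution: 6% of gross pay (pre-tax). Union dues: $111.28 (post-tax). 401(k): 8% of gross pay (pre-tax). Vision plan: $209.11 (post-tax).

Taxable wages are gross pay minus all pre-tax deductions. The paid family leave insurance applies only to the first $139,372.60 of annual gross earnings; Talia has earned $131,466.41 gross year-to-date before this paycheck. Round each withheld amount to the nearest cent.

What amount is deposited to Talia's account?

$7,857.57

401(k): $12,915.72 × 0.08 = $1,033.26
SIMPLE IRA contribution: $12,915.72 × 0.06 = $774.94
Pre-tax total = $1,033.26 + $774.94 = $1,808.20
Taxable wages = $12,915.72 − $1,808.20 = $11,107.52
Federal income tax: $11,107.52 × 0.165 = $1,832.74
State withholding: $11,107.52 × 0.08 = $888.60
State unemployment insurance (employee share): $12,915.72 × 0.01 = $129.16
Paid family leave insurance: only $139,372.60 − $131,466.41 = $7,906.19 of this check is subject → $7,906.19 × 0.01 = $79.06
Union dues: $111.28
Vision plan: $209.11
Total deductions = $1,033.26 + $774.94 + $1,832.74 + $888.60 + $129.16 + $79.06 + $111.28 + $209.11 = $5,058.15
Net pay = $12,915.72 − $5,058.15 = $7,857.57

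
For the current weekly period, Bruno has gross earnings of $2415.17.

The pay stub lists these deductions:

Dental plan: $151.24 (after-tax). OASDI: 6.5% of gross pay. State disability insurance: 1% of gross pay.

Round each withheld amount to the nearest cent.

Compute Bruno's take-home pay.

$2082.79

State disability insurance: $2415.17 × 0.01 = $24.15
OASDI: $2415.17 × 0.065 = $156.99
Dental plan: $151.24
Total deductions = $24.15 + $156.99 + $151.24 = $332.38
Net pay = $2415.17 − $332.38 = $2082.79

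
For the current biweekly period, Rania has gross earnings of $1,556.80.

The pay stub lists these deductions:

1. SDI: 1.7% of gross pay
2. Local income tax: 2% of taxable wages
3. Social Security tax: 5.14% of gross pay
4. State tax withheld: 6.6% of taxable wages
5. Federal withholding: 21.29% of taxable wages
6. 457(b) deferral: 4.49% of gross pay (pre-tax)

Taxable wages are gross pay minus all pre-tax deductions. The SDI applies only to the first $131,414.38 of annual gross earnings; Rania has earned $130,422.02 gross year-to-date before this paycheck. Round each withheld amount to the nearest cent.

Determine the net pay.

$945.57

457(b) deferral: $1,556.80 × 0.0449 = $69.90
Taxable wages = $1,556.80 − $69.90 = $1,486.90
State tax withheld: $1,486.90 × 0.066 = $98.14
Federal withholding: $1,486.90 × 0.2129 = $316.56
Local income tax: $1,486.90 × 0.02 = $29.74
SDI: only $131,414.38 − $130,422.02 = $992.36 of this check is subject → $992.36 × 0.017 = $16.87
Social Security tax: $1,556.80 × 0.0514 = $80.02
Total deductions = $69.90 + $98.14 + $316.56 + $29.74 + $16.87 + $80.02 = $611.23
Net pay = $1,556.80 − $611.23 = $945.57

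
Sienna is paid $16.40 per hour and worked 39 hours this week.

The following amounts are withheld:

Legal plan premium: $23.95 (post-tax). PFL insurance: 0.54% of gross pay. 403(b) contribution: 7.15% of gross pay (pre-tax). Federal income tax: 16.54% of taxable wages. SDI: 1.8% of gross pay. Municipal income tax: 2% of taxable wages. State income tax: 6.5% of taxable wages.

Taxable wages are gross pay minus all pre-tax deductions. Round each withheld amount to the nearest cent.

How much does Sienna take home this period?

$406.25

Gross pay: 39 × $16.40 = $639.60
403(b) contribution: $639.60 × 0.0715 = $45.73
Taxable wages = $639.60 − $45.73 = $593.87
State income tax: $593.87 × 0.065 = $38.60
Municipal income tax: $593.87 × 0.02 = $11.88
Federal income tax: $593.87 × 0.1654 = $98.23
PFL insurance: $639.60 × 0.0054 = $3.45
SDI: $639.60 × 0.018 = $11.51
Legal plan premium: $23.95
Total deductions = $45.73 + $38.60 + $11.88 + $98.23 + $3.45 + $11.51 + $23.95 = $233.35
Net pay = $639.60 − $233.35 = $406.25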